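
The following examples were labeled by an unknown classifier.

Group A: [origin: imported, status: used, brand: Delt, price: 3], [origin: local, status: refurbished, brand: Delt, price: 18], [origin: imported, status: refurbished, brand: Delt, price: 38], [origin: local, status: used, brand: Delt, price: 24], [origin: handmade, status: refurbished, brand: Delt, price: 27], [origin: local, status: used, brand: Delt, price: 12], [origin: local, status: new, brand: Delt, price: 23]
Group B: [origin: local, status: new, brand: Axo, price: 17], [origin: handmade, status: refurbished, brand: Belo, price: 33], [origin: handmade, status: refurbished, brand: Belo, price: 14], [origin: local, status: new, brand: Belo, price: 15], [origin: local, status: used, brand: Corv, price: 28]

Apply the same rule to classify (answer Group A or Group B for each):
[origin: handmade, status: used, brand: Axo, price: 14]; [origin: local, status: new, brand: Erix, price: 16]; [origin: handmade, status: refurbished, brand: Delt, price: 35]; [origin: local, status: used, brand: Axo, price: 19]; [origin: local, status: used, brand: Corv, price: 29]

Group B, Group B, Group A, Group B, Group B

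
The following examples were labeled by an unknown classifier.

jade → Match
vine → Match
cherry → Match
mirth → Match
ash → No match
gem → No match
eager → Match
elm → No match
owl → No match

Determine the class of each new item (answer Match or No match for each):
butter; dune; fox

'Match' ⟺ length ≥ 4.
Match: butter, since length 6. Match: dune, since length 4. No match: fox, since length 3.

Match, Match, No match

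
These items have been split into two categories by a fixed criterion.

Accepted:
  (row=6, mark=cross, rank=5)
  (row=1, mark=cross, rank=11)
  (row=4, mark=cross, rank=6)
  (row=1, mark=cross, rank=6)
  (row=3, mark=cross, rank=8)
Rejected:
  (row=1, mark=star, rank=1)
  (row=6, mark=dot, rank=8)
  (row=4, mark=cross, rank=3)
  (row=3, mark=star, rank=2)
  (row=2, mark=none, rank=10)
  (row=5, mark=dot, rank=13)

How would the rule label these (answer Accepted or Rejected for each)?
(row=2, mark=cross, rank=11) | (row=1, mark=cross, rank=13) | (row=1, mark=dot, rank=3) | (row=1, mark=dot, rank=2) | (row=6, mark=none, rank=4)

Rule: mark is cross AND rank ≥ 5. This holds for each 'Accepted' example and fails for each 'Rejected' one.

Accepted, Accepted, Rejected, Rejected, Rejected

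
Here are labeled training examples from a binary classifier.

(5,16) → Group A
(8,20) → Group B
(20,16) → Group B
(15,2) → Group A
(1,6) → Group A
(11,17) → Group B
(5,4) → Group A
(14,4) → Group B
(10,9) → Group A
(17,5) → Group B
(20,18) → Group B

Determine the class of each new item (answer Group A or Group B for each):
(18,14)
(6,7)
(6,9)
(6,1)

The distinguishing property — sum is odd — holds for all the 'Group A' cases and none of the 'Group B' cases.
(18,14): Group B (18+14 = 32). (6,7): Group A (6+7 = 13). (6,9): Group A (6+9 = 15). (6,1): Group A (6+1 = 7).

Group B, Group A, Group A, Group A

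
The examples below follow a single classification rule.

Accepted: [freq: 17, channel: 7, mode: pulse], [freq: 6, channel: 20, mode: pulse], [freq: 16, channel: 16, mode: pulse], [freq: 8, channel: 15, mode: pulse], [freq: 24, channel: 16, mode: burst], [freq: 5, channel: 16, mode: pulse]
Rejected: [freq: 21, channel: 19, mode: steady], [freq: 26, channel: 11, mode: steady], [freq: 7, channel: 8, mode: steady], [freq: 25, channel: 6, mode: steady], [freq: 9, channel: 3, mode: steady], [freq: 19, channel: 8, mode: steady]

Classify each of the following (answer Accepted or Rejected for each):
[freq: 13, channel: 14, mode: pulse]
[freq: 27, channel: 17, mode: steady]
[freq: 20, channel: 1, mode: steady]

The rule appears to be: mode is not steady.
[freq: 13, channel: 14, mode: pulse]: mode is pulse, matches → Accepted.
[freq: 27, channel: 17, mode: steady]: mode is steady, lacks this property → Rejected.
[freq: 20, channel: 1, mode: steady]: mode is steady, lacks this property → Rejected.

Accepted, Rejected, Rejected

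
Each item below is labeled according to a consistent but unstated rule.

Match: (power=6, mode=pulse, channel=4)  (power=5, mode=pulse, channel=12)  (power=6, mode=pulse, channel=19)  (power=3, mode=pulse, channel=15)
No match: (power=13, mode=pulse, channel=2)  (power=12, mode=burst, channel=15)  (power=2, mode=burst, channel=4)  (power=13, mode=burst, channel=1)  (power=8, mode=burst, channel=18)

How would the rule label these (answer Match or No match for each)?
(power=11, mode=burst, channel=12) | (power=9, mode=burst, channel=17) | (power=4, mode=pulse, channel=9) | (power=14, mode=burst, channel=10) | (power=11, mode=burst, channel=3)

No match, No match, Match, No match, No match

All 'Match' examples share one property — mode is pulse AND power ≤ 6 — and every 'No match' example lacks it.
(power=11, mode=burst, channel=12): mode is burst, power = 11 — fails the rule, so No match.
(power=9, mode=burst, channel=17): mode is burst, power = 9 — fails the rule, so No match.
(power=4, mode=pulse, channel=9): mode is pulse, power = 4 — has this property, so Match.
(power=14, mode=burst, channel=10): mode is burst, power = 14 — fails the rule, so No match.
(power=11, mode=burst, channel=3): mode is burst, power = 11 — fails the rule, so No match.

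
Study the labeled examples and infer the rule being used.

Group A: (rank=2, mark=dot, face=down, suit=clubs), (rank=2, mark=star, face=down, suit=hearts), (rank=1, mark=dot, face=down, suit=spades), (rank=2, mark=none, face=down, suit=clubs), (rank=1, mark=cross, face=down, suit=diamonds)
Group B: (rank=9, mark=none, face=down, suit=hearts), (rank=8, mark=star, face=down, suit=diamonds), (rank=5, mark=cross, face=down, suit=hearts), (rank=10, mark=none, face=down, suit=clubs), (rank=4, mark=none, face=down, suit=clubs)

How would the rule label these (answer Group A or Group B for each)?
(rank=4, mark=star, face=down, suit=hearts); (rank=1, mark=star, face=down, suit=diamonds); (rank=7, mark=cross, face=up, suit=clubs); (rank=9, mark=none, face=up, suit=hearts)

The pattern is that an item is 'Group A' exactly when: rank ≤ 2.

Group B, Group A, Group B, Group B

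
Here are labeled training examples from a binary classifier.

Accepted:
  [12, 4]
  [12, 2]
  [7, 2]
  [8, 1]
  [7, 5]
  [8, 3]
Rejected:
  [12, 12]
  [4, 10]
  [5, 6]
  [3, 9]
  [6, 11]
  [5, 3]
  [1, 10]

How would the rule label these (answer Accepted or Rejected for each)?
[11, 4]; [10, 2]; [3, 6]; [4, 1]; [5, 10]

Accepted, Accepted, Rejected, Rejected, Rejected

The common property of the 'Accepted' items is: first > second AND sum ≥ 9. No 'Rejected' item has it.
[11, 4]: Accepted (11 > 4, 11+4 = 15).
[10, 2]: Accepted (10 > 2, 10+2 = 12).
[3, 6]: Rejected (3 < 6, 3+6 = 9).
[4, 1]: Rejected (4 > 1, 4+1 = 5).
[5, 10]: Rejected (5 < 10, 5+10 = 15).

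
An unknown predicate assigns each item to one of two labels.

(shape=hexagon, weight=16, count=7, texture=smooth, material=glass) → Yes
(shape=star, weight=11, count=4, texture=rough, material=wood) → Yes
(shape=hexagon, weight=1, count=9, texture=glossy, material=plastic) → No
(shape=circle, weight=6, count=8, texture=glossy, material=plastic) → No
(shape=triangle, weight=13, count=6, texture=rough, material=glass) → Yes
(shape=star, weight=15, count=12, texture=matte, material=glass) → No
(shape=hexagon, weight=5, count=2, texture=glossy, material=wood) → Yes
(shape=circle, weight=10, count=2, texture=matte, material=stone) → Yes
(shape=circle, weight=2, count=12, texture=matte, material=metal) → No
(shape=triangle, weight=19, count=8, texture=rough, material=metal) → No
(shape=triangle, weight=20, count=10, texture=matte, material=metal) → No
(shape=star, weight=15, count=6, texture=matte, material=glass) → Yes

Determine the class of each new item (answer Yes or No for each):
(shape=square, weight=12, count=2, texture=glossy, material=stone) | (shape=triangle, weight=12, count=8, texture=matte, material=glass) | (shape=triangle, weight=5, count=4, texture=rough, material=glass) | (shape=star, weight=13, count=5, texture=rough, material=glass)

The distinguishing property — count ≤ 7 — holds for all the 'Yes' cases and none of the 'No' cases.
(shape=square, weight=12, count=2, texture=glossy, material=stone) — count = 2, hence Yes. (shape=triangle, weight=12, count=8, texture=matte, material=glass) — count = 8, hence No. (shape=triangle, weight=5, count=4, texture=rough, material=glass) — count = 4, hence Yes. (shape=star, weight=13, count=5, texture=rough, material=glass) — count = 5, hence Yes.

Yes, No, Yes, Yes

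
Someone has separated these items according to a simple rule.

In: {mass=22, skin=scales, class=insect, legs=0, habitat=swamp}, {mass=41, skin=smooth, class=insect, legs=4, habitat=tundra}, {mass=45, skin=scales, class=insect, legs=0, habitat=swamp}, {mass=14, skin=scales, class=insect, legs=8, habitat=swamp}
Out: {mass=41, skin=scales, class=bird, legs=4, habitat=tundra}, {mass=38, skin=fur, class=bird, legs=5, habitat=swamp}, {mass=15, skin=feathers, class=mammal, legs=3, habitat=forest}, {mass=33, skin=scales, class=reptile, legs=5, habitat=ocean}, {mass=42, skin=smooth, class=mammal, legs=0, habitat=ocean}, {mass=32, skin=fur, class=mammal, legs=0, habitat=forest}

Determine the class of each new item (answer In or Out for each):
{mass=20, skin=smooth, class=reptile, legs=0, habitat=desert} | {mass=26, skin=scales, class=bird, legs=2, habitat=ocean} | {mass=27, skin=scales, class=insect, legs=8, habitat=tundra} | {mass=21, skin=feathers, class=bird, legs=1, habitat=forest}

The classifier is using: class is insect.
{mass=20, skin=smooth, class=reptile, legs=0, habitat=desert}: class is reptile — fails this test, so Out. {mass=26, skin=scales, class=bird, legs=2, habitat=ocean}: class is bird — fails this test, so Out. {mass=27, skin=scales, class=insect, legs=8, habitat=tundra}: class is insect — checks out, so In. {mass=21, skin=feathers, class=bird, legs=1, habitat=forest}: class is bird — fails this test, so Out.

Out, Out, In, Out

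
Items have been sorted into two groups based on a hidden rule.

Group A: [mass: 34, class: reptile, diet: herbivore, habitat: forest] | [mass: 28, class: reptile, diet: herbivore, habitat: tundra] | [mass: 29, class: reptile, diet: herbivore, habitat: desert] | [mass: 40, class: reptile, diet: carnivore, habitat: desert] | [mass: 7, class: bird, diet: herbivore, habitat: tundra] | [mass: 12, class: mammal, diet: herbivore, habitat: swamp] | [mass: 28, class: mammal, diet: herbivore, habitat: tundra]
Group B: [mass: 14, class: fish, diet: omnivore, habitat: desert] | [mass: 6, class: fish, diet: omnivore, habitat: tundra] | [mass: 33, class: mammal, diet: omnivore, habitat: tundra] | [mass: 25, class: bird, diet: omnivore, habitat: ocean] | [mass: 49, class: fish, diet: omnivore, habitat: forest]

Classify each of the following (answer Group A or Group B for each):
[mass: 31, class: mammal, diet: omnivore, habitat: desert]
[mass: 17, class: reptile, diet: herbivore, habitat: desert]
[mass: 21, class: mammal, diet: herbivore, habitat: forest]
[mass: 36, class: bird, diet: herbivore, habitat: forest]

Group B, Group A, Group A, Group A

'Group A' ⟺ diet is not omnivore.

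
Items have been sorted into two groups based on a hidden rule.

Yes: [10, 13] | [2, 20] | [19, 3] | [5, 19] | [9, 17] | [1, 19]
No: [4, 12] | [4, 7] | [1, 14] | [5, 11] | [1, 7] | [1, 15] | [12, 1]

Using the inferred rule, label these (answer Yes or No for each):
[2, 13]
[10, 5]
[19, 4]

'Yes' ⟺ sum ≥ 20.
[2, 13]: No (2+13 = 15). [10, 5]: No (10+5 = 15). [19, 4]: Yes (19+4 = 23).

No, No, Yes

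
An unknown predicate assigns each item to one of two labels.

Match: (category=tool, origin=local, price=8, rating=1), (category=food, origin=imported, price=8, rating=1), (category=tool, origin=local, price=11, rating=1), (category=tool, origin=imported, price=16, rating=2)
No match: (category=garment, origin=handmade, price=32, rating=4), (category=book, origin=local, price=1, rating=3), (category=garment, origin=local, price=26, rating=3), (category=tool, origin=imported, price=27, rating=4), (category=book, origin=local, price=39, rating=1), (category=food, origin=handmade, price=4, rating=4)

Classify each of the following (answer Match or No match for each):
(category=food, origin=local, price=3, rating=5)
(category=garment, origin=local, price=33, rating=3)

'Match' ⟺ price ≥ 8 AND price ≤ 16.
(category=food, origin=local, price=3, rating=5): No match (price = 3).
(category=garment, origin=local, price=33, rating=3): No match (price = 33).

No match, No match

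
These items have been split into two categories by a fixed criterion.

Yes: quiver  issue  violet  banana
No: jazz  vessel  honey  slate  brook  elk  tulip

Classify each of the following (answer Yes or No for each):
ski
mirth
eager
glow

No, No, Yes, No

The common property of the 'Yes' items is: has ≥ 3 vowels. No 'No' item has it.
ski: No (1 vowel). mirth: No (1 vowel). eager: Yes (3 vowels). glow: No (1 vowel).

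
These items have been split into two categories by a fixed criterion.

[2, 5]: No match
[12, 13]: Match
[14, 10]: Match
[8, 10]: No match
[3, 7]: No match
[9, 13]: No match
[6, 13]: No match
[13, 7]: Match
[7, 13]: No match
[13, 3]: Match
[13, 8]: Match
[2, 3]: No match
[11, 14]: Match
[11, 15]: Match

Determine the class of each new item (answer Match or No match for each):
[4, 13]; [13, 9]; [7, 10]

No match, Match, No match

The simplest hypothesis consistent with all the labels is: first ≥ 10.
No match: [4, 13], since first 4. Match: [13, 9], since first 13. No match: [7, 10], since first 7.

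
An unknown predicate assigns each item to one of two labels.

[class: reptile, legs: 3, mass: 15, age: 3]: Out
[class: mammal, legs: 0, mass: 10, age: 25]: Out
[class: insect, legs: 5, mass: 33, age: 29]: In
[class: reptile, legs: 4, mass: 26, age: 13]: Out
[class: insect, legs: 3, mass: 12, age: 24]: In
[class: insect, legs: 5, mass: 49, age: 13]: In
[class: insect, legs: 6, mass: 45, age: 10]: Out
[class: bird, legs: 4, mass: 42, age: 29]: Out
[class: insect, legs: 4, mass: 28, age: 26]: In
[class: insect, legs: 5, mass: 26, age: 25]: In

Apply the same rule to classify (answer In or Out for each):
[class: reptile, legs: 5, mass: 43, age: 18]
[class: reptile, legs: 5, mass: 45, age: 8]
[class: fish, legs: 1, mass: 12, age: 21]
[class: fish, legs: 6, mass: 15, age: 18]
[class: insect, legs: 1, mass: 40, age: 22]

Out, Out, Out, Out, In

The common property of the 'In' items is: class is insect AND age ≥ 13. No 'Out' item has it.
[class: reptile, legs: 5, mass: 43, age: 18]: class is reptile, age = 18, fails the rule → Out. [class: reptile, legs: 5, mass: 45, age: 8]: class is reptile, age = 8, fails the rule → Out. [class: fish, legs: 1, mass: 12, age: 21]: class is fish, age = 21, fails the rule → Out. [class: fish, legs: 6, mass: 15, age: 18]: class is fish, age = 18, fails the rule → Out. [class: insect, legs: 1, mass: 40, age: 22]: class is insect, age = 22, has this property → In.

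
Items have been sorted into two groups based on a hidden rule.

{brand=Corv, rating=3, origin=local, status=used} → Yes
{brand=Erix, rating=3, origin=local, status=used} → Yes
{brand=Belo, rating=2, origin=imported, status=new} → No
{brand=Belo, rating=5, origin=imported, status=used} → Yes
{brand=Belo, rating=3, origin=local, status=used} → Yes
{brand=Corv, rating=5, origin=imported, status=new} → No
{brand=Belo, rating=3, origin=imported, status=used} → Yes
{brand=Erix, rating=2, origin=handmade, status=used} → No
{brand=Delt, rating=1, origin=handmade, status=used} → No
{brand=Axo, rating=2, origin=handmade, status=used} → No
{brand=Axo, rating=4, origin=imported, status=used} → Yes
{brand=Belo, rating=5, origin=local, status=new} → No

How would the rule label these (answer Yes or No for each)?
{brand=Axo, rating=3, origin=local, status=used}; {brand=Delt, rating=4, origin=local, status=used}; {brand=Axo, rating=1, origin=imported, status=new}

Yes, Yes, No

The classifier is using: status is used AND rating ≥ 3.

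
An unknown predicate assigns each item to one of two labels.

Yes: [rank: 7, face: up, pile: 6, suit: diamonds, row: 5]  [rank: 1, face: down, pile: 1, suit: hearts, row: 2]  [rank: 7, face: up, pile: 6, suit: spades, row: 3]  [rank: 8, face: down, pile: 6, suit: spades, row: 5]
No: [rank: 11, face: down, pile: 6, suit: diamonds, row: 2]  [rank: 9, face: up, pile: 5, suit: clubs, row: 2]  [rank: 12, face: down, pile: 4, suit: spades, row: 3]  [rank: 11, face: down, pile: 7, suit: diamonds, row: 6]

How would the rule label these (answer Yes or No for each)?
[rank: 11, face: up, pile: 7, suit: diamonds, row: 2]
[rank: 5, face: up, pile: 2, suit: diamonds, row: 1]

The common property of the 'Yes' items is: rank ≤ 8. No 'No' item has it.

No, Yes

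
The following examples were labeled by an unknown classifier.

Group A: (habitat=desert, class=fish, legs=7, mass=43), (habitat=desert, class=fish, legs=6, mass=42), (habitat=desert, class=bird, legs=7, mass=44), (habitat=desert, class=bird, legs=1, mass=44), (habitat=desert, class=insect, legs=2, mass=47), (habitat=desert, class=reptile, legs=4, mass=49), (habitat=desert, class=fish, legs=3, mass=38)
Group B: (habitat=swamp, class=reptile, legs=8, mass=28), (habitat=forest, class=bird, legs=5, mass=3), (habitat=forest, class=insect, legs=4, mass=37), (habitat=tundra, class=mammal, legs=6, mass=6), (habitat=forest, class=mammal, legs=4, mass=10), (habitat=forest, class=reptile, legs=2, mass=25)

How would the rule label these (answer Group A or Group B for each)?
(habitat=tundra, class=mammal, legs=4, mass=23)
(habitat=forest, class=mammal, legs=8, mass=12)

One predicate separates the groups cleanly: habitat is desert.
(habitat=tundra, class=mammal, legs=4, mass=23): habitat is tundra — does not pass, so Group B. (habitat=forest, class=mammal, legs=8, mass=12): habitat is forest — does not pass, so Group B.

Group B, Group B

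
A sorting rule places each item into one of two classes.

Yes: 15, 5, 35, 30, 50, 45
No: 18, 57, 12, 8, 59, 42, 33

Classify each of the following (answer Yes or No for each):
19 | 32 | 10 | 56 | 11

No, No, Yes, No, No

The classifier is using: multiple of 5.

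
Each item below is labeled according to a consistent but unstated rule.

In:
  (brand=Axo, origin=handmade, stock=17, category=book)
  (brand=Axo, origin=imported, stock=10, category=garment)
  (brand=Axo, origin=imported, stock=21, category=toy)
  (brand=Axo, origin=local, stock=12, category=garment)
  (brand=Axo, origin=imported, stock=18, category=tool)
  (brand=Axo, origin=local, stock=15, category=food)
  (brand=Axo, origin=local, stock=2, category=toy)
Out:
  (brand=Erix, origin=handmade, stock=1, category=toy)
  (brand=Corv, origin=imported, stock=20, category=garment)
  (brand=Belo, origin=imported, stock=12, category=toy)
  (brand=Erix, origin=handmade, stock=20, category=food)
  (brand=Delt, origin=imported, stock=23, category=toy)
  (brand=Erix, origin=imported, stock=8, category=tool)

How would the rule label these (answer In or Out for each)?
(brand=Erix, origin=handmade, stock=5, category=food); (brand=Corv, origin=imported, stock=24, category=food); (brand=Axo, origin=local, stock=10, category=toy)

Looking at the examples, the only property every 'In' case has and every 'Out' case lacks is: brand is Axo.

Out, Out, In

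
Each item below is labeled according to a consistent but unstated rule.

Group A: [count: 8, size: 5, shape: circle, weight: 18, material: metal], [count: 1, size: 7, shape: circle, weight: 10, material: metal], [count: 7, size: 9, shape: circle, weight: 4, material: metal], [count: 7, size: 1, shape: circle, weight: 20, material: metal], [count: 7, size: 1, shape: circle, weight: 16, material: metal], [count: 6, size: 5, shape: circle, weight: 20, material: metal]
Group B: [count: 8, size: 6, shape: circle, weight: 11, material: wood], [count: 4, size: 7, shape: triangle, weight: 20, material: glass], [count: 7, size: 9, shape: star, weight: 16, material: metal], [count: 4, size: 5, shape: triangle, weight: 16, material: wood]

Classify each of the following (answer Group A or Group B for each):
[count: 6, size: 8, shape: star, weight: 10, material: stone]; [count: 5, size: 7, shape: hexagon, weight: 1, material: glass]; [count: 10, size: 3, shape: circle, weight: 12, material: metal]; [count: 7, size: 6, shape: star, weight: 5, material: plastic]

Rule: shape is circle AND material is metal. This holds for each 'Group A' example and fails for each 'Group B' one.

Group B, Group B, Group A, Group B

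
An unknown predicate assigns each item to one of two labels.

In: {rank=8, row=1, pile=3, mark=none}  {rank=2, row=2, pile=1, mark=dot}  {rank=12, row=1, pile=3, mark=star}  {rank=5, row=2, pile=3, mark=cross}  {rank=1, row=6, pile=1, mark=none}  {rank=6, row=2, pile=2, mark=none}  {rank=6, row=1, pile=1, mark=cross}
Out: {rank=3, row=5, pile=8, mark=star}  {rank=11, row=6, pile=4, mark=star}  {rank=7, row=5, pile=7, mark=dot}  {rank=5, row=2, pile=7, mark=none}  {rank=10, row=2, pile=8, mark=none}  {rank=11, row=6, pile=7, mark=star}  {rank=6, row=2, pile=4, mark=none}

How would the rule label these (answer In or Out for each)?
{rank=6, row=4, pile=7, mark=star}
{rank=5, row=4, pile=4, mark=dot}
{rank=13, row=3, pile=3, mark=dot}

Out, Out, In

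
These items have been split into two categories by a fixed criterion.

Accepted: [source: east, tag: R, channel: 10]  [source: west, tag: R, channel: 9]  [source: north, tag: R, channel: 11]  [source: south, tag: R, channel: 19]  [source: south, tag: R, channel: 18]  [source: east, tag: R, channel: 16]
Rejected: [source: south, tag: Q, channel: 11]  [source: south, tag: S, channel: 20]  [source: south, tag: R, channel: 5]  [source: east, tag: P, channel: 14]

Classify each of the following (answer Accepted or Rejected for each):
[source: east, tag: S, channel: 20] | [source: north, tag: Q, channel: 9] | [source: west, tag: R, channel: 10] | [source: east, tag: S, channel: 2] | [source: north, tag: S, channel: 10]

Rejected, Rejected, Accepted, Rejected, Rejected

All 'Accepted' examples share one property — tag is R AND channel ≥ 9 — and every 'Rejected' example lacks it.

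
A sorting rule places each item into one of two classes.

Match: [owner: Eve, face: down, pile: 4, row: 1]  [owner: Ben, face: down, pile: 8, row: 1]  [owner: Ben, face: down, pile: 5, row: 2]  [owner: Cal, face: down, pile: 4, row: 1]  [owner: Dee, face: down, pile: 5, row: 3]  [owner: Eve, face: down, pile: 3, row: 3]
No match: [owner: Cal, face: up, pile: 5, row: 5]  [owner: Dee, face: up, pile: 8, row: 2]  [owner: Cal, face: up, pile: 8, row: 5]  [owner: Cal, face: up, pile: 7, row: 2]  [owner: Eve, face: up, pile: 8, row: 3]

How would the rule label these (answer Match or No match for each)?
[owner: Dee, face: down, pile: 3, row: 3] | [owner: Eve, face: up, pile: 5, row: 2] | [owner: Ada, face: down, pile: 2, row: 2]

Match, No match, Match

Looking at the examples, the only property every 'Match' case has and every 'No match' case lacks is: face is down.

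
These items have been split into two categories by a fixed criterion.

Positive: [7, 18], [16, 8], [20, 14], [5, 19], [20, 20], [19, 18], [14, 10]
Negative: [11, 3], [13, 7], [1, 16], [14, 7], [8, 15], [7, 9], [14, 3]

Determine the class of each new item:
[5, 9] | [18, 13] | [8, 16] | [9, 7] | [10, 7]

Negative, Positive, Positive, Negative, Negative

The common property of the 'Positive' items is: sum ≥ 24. No 'Negative' item has it.
[5, 9]: Negative (5+9 = 14).
[18, 13]: Positive (18+13 = 31).
[8, 16]: Positive (8+16 = 24).
[9, 7]: Negative (9+7 = 16).
[10, 7]: Negative (10+7 = 17).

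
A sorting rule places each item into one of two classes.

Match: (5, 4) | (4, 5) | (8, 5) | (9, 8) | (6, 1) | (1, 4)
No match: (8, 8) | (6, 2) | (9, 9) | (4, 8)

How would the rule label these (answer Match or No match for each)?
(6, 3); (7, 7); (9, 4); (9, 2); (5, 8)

Checking candidate rules against both groups, what survives is: sum is odd.
(6, 3) — 6+3 = 9, hence Match.
(7, 7) — 7+7 = 14, hence No match.
(9, 4) — 9+4 = 13, hence Match.
(9, 2) — 9+2 = 11, hence Match.
(5, 8) — 5+8 = 13, hence Match.

Match, No match, Match, Match, Match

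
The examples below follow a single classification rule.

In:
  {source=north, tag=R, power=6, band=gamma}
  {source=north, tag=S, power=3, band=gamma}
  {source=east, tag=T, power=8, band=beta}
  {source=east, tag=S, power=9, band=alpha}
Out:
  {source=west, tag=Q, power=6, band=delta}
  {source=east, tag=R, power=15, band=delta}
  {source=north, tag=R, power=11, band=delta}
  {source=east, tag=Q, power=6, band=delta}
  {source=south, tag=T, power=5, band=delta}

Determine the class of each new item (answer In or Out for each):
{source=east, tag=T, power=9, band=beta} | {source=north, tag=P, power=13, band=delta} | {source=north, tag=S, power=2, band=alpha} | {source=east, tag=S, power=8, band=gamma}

Looking at the examples, the only property every 'In' case has and every 'Out' case lacks is: band is not delta.
In: {source=east, tag=T, power=9, band=beta}, since band is beta. Out: {source=north, tag=P, power=13, band=delta}, since band is delta. In: {source=north, tag=S, power=2, band=alpha}, since band is alpha. In: {source=east, tag=S, power=8, band=gamma}, since band is gamma.

In, Out, In, In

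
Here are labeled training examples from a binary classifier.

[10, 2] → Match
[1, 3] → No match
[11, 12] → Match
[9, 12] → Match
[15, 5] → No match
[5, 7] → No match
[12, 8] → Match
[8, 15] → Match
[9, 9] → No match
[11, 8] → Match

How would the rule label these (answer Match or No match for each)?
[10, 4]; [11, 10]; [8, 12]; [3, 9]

Match, Match, Match, No match

The rule appears to be: product is even.
[10, 4]: 10·4 = 40 — meets the rule, so Match. [11, 10]: 11·10 = 110 — meets the rule, so Match. [8, 12]: 8·12 = 96 — meets the rule, so Match. [3, 9]: 3·9 = 27 — does not fit, so No match.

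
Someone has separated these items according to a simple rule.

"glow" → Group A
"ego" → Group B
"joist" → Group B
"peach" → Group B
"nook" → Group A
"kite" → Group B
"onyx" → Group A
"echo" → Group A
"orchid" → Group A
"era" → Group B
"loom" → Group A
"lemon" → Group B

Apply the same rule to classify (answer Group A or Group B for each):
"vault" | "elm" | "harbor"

Group B, Group B, Group A

Every 'Group A' example satisfies: even length AND contains 'o'. None of the 'Group B' examples do.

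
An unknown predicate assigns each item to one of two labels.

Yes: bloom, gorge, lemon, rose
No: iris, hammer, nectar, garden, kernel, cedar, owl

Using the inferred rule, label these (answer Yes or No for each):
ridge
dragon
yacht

No, Yes, No

One predicate separates the groups cleanly: length ≥ 4 AND contains 'o'.
ridge: length 5, no 'o', doesn't match → No. dragon: length 6, has 'o', qualifies → Yes. yacht: length 5, no 'o', doesn't match → No.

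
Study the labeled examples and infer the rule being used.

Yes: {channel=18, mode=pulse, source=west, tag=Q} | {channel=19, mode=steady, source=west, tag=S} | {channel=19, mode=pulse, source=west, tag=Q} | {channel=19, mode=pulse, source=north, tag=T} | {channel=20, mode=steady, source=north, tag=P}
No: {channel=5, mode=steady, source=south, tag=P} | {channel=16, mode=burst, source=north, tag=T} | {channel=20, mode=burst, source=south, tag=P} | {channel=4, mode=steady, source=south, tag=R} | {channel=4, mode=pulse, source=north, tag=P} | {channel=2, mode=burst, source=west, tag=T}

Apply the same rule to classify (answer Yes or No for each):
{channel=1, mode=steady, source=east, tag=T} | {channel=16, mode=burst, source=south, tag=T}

Rule: mode is not burst AND channel ≥ 16. This holds for each 'Yes' example and fails for each 'No' one.
{channel=1, mode=steady, source=east, tag=T}: mode is steady, channel = 1 — doesn't match, so No. {channel=16, mode=burst, source=south, tag=T}: mode is burst, channel = 16 — doesn't match, so No.

No, No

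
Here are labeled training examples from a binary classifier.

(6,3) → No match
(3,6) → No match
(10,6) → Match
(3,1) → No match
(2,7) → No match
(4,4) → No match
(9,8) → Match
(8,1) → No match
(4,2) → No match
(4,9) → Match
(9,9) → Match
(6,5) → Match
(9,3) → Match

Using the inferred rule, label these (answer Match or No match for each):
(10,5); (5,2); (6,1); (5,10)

Match, No match, No match, Match

A rule that fits every label: sum ≥ 11 — true of each 'Match' example, false of each 'No match' one.
(10,5): Match (10+5 = 15).
(5,2): No match (5+2 = 7).
(6,1): No match (6+1 = 7).
(5,10): Match (5+10 = 15).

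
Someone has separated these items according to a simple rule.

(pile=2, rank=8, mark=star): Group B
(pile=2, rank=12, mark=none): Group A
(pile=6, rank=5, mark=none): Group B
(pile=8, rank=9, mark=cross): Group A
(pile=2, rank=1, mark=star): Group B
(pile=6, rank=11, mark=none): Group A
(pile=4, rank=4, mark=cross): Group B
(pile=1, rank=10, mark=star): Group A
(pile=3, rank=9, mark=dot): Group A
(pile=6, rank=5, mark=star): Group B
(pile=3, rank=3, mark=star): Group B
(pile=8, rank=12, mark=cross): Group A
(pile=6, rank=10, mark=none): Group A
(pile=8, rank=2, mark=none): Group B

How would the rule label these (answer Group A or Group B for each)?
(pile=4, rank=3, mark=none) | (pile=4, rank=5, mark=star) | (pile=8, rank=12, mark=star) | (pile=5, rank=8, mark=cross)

Group B, Group B, Group A, Group B

Rule: rank ≥ 9. This holds for each 'Group A' example and fails for each 'Group B' one.
(pile=4, rank=3, mark=none): Group B (rank = 3).
(pile=4, rank=5, mark=star): Group B (rank = 5).
(pile=8, rank=12, mark=star): Group A (rank = 12).
(pile=5, rank=8, mark=cross): Group B (rank = 8).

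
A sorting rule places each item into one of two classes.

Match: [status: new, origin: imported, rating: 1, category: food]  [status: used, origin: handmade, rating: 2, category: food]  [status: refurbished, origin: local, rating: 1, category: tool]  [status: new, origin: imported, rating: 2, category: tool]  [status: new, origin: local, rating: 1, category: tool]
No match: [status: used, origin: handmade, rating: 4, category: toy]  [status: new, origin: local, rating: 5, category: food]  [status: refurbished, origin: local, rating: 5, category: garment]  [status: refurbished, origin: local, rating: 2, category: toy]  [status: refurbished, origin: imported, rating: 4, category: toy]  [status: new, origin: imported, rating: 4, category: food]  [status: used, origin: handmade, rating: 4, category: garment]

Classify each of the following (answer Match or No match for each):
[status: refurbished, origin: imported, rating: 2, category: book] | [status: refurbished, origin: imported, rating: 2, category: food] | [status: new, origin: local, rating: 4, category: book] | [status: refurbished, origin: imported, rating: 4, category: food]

Match, Match, No match, No match

Every 'Match' example satisfies: category is not toy AND rating ≤ 2. None of the 'No match' examples do.
[status: refurbished, origin: imported, rating: 2, category: book]: category is book, rating = 2, checks out → Match.
[status: refurbished, origin: imported, rating: 2, category: food]: category is food, rating = 2, checks out → Match.
[status: new, origin: local, rating: 4, category: book]: category is book, rating = 4, fails the rule → No match.
[status: refurbished, origin: imported, rating: 4, category: food]: category is food, rating = 4, fails the rule → No match.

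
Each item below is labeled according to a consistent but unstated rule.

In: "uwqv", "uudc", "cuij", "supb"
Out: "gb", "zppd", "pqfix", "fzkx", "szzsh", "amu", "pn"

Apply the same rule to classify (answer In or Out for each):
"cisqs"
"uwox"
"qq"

Out, In, Out

One predicate separates the groups cleanly: even length AND contains 'u'.
"cisqs" → length 5, no 'u' → Out. "uwox" → length 4, has 'u' → In. "qq" → length 2, no 'u' → Out.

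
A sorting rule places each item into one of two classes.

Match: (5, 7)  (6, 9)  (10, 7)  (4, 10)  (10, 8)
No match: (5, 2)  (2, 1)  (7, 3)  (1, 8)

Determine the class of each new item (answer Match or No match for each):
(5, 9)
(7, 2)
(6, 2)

Match, No match, No match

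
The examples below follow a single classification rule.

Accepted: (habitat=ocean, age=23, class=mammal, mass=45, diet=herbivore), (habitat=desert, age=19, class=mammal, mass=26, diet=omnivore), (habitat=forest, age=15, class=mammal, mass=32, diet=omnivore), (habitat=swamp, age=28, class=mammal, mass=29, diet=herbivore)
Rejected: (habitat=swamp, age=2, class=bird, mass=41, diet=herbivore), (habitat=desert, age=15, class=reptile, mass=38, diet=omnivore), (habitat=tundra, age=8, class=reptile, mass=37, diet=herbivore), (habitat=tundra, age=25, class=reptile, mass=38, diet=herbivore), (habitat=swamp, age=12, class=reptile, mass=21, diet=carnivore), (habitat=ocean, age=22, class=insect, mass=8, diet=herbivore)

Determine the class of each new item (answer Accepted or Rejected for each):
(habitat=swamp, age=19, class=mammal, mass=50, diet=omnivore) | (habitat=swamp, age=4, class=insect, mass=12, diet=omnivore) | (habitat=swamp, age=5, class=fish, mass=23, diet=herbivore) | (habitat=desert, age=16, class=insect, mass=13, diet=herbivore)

One predicate separates the groups cleanly: class is mammal.

Accepted, Rejected, Rejected, Rejected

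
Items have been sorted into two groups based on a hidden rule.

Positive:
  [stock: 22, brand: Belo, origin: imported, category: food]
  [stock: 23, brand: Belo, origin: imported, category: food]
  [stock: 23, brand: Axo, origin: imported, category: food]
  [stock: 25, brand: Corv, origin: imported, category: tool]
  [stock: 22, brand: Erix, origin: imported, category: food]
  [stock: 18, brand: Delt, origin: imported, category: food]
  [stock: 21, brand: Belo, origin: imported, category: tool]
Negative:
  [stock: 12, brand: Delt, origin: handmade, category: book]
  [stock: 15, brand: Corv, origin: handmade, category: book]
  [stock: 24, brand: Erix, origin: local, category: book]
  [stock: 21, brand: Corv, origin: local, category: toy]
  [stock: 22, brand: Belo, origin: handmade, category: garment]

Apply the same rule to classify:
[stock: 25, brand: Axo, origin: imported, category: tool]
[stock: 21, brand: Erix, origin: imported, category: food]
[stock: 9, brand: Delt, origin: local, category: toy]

The classifier is using: origin is imported.
[stock: 25, brand: Axo, origin: imported, category: tool] → origin is imported → Positive. [stock: 21, brand: Erix, origin: imported, category: food] → origin is imported → Positive. [stock: 9, brand: Delt, origin: local, category: toy] → origin is local → Negative.

Positive, Positive, Negative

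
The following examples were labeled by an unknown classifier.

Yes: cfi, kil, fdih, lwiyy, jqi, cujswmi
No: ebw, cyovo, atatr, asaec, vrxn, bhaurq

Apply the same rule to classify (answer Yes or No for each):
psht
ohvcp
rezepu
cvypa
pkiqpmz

A rule that fits every label: contains 'i' — true of each 'Yes' example, false of each 'No' one.

No, No, No, No, Yes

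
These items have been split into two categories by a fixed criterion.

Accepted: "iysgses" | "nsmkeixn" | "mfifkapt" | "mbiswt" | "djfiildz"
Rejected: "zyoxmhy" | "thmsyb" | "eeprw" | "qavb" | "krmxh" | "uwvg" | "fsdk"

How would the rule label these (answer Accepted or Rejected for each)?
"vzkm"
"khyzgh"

Rejected, Rejected

'Accepted' ⟺ contains 'i'.
"vzkm": no 'i', doesn't match → Rejected.
"khyzgh": no 'i', doesn't match → Rejected.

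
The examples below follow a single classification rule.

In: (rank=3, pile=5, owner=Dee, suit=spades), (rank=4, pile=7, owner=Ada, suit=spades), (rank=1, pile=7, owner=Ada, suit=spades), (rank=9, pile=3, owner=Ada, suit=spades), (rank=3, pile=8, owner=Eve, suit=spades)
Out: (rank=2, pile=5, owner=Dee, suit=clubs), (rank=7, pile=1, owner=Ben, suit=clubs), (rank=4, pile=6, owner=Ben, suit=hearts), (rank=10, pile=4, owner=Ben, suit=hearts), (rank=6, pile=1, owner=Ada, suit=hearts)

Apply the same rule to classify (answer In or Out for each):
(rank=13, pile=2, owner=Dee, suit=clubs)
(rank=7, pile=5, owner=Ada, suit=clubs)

Out, Out

Comparing the two groups points to one rule — suit is spades.
Out: (rank=13, pile=2, owner=Dee, suit=clubs), since suit is clubs. Out: (rank=7, pile=5, owner=Ada, suit=clubs), since suit is clubs.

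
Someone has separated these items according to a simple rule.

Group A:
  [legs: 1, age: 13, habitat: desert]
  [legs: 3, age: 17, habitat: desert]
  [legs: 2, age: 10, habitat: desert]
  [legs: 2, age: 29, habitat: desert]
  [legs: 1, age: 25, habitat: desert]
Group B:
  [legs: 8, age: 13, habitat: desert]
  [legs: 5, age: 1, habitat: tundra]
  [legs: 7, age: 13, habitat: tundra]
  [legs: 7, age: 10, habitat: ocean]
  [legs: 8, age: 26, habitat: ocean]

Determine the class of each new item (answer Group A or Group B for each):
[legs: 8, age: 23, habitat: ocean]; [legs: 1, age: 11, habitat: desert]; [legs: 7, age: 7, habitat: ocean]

All 'Group A' examples share one property — legs ≤ 3 — and every 'Group B' example lacks it.
Group B: [legs: 8, age: 23, habitat: ocean], since legs = 8.
Group A: [legs: 1, age: 11, habitat: desert], since legs = 1.
Group B: [legs: 7, age: 7, habitat: ocean], since legs = 7.

Group B, Group A, Group B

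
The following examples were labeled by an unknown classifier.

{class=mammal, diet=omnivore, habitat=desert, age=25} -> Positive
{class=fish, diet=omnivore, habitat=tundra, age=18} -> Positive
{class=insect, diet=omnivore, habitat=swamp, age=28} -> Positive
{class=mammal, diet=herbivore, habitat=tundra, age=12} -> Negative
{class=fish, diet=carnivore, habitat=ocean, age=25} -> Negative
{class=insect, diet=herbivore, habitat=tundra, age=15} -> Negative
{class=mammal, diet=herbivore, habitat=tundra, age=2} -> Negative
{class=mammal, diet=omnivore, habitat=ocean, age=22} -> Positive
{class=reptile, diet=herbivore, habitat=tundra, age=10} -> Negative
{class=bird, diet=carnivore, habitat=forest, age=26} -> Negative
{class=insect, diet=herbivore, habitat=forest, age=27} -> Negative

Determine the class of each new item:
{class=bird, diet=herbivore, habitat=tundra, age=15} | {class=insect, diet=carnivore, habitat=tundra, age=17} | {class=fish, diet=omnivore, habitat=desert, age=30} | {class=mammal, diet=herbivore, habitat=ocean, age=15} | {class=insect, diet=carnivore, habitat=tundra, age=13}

The rule appears to be: diet is omnivore.

Negative, Negative, Positive, Negative, Negative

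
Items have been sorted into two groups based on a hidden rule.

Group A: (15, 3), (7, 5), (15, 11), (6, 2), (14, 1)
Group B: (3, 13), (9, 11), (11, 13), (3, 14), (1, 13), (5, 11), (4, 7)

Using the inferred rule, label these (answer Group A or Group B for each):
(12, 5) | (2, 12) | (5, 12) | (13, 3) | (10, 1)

The rule appears to be: first > second.
(12, 5): 12 > 5 — checks out, so Group A.
(2, 12): 2 < 12 — fails this test, so Group B.
(5, 12): 5 < 12 — fails this test, so Group B.
(13, 3): 13 > 3 — checks out, so Group A.
(10, 1): 10 > 1 — checks out, so Group A.

Group A, Group B, Group B, Group A, Group A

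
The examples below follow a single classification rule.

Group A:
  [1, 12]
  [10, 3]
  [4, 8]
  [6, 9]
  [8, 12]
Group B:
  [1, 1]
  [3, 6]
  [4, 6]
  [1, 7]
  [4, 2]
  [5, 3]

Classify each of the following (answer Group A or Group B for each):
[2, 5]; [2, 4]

Group B, Group B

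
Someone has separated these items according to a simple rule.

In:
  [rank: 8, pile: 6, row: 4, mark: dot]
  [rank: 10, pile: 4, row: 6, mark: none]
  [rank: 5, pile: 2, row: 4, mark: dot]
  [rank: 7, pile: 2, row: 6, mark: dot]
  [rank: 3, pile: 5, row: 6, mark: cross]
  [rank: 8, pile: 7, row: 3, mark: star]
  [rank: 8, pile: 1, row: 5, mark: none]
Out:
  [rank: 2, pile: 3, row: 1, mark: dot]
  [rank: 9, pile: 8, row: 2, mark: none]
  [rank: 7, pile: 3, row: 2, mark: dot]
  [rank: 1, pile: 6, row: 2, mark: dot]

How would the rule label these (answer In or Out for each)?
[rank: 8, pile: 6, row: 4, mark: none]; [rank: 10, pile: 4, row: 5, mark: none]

The rule appears to be: row ≥ 3.
[rank: 8, pile: 6, row: 4, mark: none]: row = 4 — passes, so In.
[rank: 10, pile: 4, row: 5, mark: none]: row = 5 — passes, so In.

In, In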